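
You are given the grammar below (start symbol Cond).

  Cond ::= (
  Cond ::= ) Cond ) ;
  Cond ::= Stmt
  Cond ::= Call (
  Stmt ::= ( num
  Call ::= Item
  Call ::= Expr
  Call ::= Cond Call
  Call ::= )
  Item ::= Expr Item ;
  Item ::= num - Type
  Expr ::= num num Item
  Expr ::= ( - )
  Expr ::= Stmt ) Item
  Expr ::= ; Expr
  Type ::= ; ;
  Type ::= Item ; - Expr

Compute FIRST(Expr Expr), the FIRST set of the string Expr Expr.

Add FIRST(Expr) = { (, ;, num }; Expr is not nullable, stop.

{ (, ;, num }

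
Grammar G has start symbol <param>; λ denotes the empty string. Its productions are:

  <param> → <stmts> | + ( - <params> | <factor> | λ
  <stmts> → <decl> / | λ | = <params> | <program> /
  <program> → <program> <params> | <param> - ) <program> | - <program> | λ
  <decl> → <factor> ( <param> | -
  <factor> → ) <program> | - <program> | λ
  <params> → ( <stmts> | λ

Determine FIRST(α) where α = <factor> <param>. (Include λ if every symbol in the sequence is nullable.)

{ (, ), +, -, /, =, λ }

Add FIRST(<factor>)\{λ} = { ), - }; <factor> is nullable, continue.
Add FIRST(<param>)\{λ} = { (, ), +, -, /, = }; <param> is nullable, continue.
Every symbol is nullable, so include λ.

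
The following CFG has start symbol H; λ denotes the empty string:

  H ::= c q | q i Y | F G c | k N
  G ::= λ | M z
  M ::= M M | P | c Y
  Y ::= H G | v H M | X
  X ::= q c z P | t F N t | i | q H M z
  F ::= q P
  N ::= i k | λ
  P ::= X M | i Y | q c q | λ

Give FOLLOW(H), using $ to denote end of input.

{ $, c, i, q, t, z }

H is the start symbol, so $ ∈ FOLLOW(H).
In Y ::= H G: add FIRST(G)\{λ} = { c, i, q, t, z }.
  Since G is nullable, also add FOLLOW(Y) = { $, c, i, q, t, z }.
In Y ::= v H M: add FIRST(M)\{λ} = { c, i, q, t }.
  Since M is nullable, also add FOLLOW(Y) = { $, c, i, q, t, z }.
In X ::= q H M z: add FIRST(M z) = { c, i, q, t, z }.
Union: FOLLOW(H) = { $, c, i, q, t, z }.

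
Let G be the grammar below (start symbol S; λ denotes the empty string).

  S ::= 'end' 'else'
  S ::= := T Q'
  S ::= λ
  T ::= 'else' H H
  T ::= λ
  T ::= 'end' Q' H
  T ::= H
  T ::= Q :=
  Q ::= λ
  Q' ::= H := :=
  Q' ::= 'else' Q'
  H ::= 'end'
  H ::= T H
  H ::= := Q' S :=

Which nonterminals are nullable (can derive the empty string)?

Directly nullable (have an λ-production): S, T, Q.
No other nonterminal has a production whose RHS symbols are all nullable.

{ Q, S, T }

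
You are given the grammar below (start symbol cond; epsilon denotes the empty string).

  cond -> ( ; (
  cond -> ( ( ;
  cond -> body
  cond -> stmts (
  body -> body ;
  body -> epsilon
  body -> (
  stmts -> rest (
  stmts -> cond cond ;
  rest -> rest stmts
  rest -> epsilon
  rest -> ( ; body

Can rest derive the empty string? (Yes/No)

rest has an epsilon-production, so rest ⇒ epsilon.

Yes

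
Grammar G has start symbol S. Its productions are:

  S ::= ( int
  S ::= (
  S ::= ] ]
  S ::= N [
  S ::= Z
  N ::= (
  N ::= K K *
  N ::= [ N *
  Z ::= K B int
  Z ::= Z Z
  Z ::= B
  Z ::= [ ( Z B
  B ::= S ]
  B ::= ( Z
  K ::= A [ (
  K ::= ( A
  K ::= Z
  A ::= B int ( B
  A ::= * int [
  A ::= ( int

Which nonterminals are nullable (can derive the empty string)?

No nonterminal has an empty production or an RHS whose symbols are all nullable.

{ } (none)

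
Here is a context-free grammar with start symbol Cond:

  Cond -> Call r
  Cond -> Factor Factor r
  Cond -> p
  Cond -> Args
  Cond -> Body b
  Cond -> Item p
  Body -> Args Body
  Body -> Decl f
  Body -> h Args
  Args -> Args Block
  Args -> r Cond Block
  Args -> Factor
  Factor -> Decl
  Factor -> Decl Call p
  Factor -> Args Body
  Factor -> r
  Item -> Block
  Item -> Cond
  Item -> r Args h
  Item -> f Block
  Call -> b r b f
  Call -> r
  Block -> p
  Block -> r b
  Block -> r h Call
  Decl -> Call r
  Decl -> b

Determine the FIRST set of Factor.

{ b, r }

From Factor -> Decl: add FIRST(Decl) = { b, r }.
From Factor -> Decl Call p: add FIRST(Decl) = { b, r }.
From Factor -> Args Body: add FIRST(Args) = { b, r }.
Factor -> r contributes {r}.
Union: FIRST(Factor) = { b, r }.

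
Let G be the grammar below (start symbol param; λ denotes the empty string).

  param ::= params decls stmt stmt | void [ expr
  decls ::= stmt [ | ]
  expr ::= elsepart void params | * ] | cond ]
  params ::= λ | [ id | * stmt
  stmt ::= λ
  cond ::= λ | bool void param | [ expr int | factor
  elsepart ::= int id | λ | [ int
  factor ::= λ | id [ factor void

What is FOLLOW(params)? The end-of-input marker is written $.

{ $, [, ], int }

In param ::= params decls stmt stmt: add FIRST(decls stmt stmt) = { [, ] }.
In expr ::= elsepart void params: params is at the end, add FOLLOW(expr) = { $, ], int }.
Union: FOLLOW(params) = { $, [, ], int }.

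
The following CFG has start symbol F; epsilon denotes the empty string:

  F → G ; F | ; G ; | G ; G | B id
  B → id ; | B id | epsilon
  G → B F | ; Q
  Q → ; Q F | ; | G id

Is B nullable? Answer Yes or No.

Yes

B has an epsilon-production, so B ⇒ epsilon.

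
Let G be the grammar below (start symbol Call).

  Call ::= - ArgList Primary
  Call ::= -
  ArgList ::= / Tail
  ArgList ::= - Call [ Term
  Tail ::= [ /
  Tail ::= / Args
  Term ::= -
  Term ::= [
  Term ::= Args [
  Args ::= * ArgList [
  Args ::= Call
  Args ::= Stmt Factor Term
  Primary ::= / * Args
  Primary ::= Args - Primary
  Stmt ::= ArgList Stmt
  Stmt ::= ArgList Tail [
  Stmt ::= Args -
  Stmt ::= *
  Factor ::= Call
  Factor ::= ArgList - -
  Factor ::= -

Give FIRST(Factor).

{ -, / }

From Factor ::= Call: add FIRST(Call) = { - }.
From Factor ::= ArgList - -: add FIRST(ArgList) = { -, / }.
Factor ::= - contributes {-}.
Union: FIRST(Factor) = { -, / }.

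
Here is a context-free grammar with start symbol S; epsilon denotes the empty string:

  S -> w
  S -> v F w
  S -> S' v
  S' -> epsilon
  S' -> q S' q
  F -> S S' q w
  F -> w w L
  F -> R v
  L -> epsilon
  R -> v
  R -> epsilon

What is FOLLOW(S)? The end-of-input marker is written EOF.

S is the start symbol, so EOF ∈ FOLLOW(S).
In F -> S S' q w: add FIRST(S' q w) = { q }.
Union: FOLLOW(S) = { EOF, q }.

{ EOF, q }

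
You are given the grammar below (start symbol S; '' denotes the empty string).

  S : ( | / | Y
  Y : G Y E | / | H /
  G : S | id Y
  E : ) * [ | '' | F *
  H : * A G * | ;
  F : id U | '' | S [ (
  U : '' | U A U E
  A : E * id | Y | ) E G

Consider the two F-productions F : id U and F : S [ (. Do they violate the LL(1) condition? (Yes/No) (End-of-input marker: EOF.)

Yes

FIRST(id U) = { id } and FIRST(S [ () = { (, *, /, ;, id }.
Both contain id, so the two alternatives are not disjoint — LL(1) conflict.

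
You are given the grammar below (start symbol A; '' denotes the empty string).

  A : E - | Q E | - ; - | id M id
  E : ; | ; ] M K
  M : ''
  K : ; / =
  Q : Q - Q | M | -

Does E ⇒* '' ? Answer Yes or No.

Nullable nonterminals: M, Q.
No production of E has an RHS whose symbols are all nullable, so E is not nullable.

No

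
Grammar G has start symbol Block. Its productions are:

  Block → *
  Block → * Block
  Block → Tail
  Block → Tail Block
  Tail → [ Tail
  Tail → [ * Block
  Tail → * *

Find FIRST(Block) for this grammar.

Block → * contributes {*}.
Block → * Block contributes {*}.
From Block → Tail: add FIRST(Tail) = { *, [ }.
From Block → Tail Block: add FIRST(Tail) = { *, [ }.
Union: FIRST(Block) = { *, [ }.

{ *, [ }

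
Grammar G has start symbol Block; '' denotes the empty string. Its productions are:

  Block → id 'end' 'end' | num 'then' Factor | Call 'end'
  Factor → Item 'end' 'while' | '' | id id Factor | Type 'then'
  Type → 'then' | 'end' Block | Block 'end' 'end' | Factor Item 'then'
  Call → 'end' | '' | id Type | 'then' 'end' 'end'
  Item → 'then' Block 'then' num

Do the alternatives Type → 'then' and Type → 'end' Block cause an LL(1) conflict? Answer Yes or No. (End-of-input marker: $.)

No

FIRST('then') = { 'then' } and FIRST('end' Block) = { 'end' }.
The FIRST sets are disjoint and neither alternative is nullable — no conflict.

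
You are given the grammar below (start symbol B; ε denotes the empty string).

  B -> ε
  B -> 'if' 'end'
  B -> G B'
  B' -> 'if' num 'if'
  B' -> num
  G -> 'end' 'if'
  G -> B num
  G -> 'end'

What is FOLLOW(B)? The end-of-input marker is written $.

B is the start symbol, so $ ∈ FOLLOW(B).
In G -> B num: add FIRST(num) = { num }.
Union: FOLLOW(B) = { $, num }.

{ $, num }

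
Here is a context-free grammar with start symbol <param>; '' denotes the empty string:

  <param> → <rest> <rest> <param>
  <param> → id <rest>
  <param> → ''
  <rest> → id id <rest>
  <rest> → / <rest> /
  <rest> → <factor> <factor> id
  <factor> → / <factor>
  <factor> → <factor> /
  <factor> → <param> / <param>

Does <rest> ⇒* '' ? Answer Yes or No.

No

Nullable nonterminals: <param>.
No production of <rest> has an RHS whose symbols are all nullable, so <rest> is not nullable.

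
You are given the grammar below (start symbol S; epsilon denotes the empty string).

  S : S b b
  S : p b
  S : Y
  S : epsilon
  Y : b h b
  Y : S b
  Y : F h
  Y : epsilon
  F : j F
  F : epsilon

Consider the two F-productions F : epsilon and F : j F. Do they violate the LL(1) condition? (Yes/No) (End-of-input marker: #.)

No

FIRST(epsilon) = { epsilon } and FIRST(j F) = { j }.
The first is nullable but FOLLOW(F) = { h } is disjoint from FIRST of the second.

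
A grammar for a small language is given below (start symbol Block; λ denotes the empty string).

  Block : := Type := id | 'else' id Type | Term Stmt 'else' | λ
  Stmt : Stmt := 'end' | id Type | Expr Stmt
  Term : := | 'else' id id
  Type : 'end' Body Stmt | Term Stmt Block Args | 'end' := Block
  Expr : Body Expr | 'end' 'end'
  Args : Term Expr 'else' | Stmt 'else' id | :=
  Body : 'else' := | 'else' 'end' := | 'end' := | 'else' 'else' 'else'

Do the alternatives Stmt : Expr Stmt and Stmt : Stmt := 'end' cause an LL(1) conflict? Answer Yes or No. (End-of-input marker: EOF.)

Yes

FIRST(Expr Stmt) = { 'else', 'end' } and FIRST(Stmt := 'end') = { 'else', 'end', id }.
Both contain 'else', so the two alternatives are not disjoint — LL(1) conflict.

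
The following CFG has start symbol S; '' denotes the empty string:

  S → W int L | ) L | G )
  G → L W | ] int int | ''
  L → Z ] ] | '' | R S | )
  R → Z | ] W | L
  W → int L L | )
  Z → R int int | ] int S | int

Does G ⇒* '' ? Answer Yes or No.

G has an ''-production, so G ⇒ ''.

Yes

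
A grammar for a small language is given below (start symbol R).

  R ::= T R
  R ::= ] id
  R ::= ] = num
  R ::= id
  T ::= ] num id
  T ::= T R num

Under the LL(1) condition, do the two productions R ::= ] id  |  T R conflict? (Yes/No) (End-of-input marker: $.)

Yes

FIRST(] id) = { ] } and FIRST(T R) = { ] }.
Both contain ], so the two alternatives are not disjoint — LL(1) conflict.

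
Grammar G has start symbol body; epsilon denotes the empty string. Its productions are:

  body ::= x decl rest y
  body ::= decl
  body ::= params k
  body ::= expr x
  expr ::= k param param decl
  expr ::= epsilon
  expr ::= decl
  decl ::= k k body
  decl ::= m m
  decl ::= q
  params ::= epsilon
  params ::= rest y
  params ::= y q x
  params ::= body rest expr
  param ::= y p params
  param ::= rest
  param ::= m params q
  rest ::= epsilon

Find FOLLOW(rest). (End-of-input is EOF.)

{ k, m, q, y }

In body ::= x decl rest y: add FIRST(y) = { y }.
In params ::= rest y: add FIRST(y) = { y }.
In params ::= body rest expr: add FIRST(expr)\{epsilon} = { k, m, q }.
  Since expr is nullable, also add FOLLOW(params) = { k, m, q, y }.
In param ::= rest: rest is at the end, add FOLLOW(param) = { k, m, q, y }.
Union: FOLLOW(rest) = { k, m, q, y }.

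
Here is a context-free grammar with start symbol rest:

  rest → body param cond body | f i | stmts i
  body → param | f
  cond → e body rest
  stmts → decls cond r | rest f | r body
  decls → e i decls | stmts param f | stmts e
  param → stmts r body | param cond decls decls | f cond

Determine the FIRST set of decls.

{ e, f, r }

decls → e i decls contributes {e}.
From decls → stmts param f: add FIRST(stmts) = { e, f, r }.
From decls → stmts e: add FIRST(stmts) = { e, f, r }.
Union: FIRST(decls) = { e, f, r }.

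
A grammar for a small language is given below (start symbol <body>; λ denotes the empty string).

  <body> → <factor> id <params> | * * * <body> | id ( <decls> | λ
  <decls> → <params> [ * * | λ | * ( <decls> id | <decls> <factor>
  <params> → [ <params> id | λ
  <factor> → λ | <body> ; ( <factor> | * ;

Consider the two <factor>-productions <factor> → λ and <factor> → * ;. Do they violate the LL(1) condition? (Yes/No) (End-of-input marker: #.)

Yes

FIRST(λ) = { λ } and FIRST(* ;) = { * }.
The first alternative is nullable and FOLLOW(<factor>) = { #, *, ;, id } shares * with FIRST of the second — conflict.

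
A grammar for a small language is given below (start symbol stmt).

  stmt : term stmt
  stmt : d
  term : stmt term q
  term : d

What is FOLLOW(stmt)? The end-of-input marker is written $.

{ $, d }

stmt is the start symbol, so $ ∈ FOLLOW(stmt).
In stmt : term stmt: stmt is at the end, add FOLLOW(stmt) = { $, d }.
In term : stmt term q: add FIRST(term q) = { d }.
Union: FOLLOW(stmt) = { $, d }.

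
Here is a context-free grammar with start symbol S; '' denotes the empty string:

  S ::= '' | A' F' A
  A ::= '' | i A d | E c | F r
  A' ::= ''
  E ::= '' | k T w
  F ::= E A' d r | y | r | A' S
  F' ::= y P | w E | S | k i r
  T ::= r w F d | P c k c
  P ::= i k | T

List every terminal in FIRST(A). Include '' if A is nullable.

A ::= '' contributes ''.
A ::= i A d contributes {i}.
From A ::= E c: E nullable, take FIRST(E) ∪ {c} = { c, k }.
From A ::= F r: F nullable, take FIRST(F) ∪ {r} = { c, d, i, k, r, w, y }.
Union: FIRST(A) = { c, d, i, k, r, w, y, '' }.

{ c, d, i, k, r, w, y, '' }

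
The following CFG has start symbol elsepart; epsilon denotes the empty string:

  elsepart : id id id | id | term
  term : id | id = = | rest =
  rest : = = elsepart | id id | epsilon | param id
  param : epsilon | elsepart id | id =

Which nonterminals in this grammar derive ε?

Directly nullable (have an epsilon-production): rest, param.
No other nonterminal has a production whose RHS symbols are all nullable.

{ param, rest }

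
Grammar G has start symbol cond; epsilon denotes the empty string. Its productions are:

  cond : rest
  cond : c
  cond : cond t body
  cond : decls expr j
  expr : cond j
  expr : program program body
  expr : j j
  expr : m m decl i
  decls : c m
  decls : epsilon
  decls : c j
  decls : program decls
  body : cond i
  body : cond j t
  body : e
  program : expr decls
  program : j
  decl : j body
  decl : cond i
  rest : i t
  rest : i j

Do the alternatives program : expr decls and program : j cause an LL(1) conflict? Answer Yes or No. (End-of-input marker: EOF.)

FIRST(expr decls) = { c, i, j, m } and FIRST(j) = { j }.
Both contain j, so the two alternatives are not disjoint — LL(1) conflict.

Yes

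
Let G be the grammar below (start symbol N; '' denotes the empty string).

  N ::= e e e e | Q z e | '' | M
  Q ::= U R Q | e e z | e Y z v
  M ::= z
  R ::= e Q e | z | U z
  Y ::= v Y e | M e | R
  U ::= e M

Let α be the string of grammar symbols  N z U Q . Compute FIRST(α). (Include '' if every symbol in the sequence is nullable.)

{ e, z }

Add FIRST(N)\{''} = { e, z }; N is nullable, continue.
z is a terminal; add {z} and stop.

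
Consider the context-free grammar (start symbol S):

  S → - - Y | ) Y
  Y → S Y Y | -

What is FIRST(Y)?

From Y → S Y Y: add FIRST(S) = { ), - }.
Y → - contributes {-}.
Union: FIRST(Y) = { ), - }.

{ ), - }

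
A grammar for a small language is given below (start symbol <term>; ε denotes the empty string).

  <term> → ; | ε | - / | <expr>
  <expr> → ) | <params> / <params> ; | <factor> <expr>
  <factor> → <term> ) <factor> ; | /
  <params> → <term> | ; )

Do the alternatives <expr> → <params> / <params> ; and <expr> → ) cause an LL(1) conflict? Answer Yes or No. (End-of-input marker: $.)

FIRST(<params> / <params> ;) = { ), -, /, ; } and FIRST()) = { ) }.
Both contain ), so the two alternatives are not disjoint — LL(1) conflict.

Yes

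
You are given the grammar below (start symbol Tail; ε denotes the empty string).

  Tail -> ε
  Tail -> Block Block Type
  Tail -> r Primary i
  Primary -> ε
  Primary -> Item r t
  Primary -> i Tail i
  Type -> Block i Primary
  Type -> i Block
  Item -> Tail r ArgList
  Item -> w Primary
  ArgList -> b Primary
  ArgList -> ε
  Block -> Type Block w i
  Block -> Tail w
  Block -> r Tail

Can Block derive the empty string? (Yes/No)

No

Nullable nonterminals: ArgList, Primary, Tail.
No production of Block has an RHS whose symbols are all nullable, so Block is not nullable.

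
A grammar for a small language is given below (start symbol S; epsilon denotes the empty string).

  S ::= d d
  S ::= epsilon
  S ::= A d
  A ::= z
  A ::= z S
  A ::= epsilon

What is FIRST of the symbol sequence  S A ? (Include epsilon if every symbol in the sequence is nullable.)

{ d, z, epsilon }

Add FIRST(S)\{epsilon} = { d, z }; S is nullable, continue.
Add FIRST(A)\{epsilon} = { z }; A is nullable, continue.
Every symbol is nullable, so include epsilon.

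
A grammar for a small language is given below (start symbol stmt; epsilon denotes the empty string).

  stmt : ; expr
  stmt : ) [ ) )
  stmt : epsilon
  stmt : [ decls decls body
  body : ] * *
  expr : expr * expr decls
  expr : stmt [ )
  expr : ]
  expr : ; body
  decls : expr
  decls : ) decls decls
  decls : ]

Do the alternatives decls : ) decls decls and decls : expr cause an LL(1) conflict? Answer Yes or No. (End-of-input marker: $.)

FIRST() decls decls) = { ) } and FIRST(expr) = { ), ;, [, ] }.
Both contain ), so the two alternatives are not disjoint — LL(1) conflict.

Yes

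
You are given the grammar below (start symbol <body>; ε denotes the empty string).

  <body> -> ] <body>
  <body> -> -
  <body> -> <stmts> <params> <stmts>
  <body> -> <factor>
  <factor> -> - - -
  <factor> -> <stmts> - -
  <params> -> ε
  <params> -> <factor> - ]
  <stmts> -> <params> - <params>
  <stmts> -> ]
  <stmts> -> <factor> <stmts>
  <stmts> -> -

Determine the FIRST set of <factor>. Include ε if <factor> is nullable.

{ -, ] }

<factor> -> - - - contributes {-}.
From <factor> -> <stmts> - -: add FIRST(<stmts>) = { -, ] }.
Union: FIRST(<factor>) = { -, ] }.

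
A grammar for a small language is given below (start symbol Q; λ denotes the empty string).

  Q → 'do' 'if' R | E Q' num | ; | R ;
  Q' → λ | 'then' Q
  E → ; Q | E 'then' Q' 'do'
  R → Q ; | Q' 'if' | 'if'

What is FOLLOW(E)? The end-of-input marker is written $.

{ 'then', num }

In Q → E Q' num: add FIRST(Q' num) = { 'then', num }.
In E → E 'then' Q' 'do': add FIRST('then' Q' 'do') = { 'then' }.
Union: FOLLOW(E) = { 'then', num }.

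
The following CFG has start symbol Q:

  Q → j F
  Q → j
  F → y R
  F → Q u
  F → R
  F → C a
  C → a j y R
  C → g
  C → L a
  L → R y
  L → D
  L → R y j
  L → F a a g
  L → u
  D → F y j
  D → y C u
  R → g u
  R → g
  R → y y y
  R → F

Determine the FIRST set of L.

{ a, g, j, u, y }

From L → R y: add FIRST(R) = { a, g, j, u, y }.
From L → D: add FIRST(D) = { a, g, j, u, y }.
From L → R y j: add FIRST(R) = { a, g, j, u, y }.
From L → F a a g: add FIRST(F) = { a, g, j, u, y }.
L → u contributes {u}.
Union: FIRST(L) = { a, g, j, u, y }.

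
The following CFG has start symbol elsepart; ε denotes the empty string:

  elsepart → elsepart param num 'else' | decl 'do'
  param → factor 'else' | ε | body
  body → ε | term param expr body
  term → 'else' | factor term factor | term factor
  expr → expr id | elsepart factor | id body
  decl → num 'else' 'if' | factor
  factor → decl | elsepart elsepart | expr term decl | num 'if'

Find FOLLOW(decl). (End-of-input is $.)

{ 'do', 'else', id, num }

In elsepart → decl 'do': add FIRST('do') = { 'do' }.
In factor → decl: decl is at the end, add FOLLOW(factor) = { 'do', 'else', id, num }.
In factor → expr term decl: decl is at the end, add FOLLOW(factor) = { 'do', 'else', id, num }.
Union: FOLLOW(decl) = { 'do', 'else', id, num }.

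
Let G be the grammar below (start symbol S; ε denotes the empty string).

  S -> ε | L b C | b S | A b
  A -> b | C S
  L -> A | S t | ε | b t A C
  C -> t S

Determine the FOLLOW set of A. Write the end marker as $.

In S -> A b: add FIRST(b) = { b }.
In L -> A: A is at the end, add FOLLOW(L) = { b }.
In L -> b t A C: add FIRST(C) = { t }.
Union: FOLLOW(A) = { b, t }.

{ b, t }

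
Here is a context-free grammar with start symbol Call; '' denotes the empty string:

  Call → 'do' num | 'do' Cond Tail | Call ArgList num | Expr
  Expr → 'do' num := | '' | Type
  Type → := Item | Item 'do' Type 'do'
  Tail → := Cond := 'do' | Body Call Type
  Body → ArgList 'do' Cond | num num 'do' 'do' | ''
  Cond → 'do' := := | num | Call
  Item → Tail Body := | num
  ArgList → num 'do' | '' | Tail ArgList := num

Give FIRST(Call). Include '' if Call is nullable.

{ 'do', :=, num, '' }

Call → 'do' num contributes {'do'}.
Call → 'do' Cond Tail contributes {'do'}.
From Call → Call ArgList num: Call, ArgList nullable, take FIRST(Call) ∪ FIRST(ArgList) ∪ {num} = { 'do', :=, num }.
From Call → Expr: add FIRST(Expr) = { 'do', :=, num, '' } (including '' since Expr is nullable).
Union: FIRST(Call) = { 'do', :=, num, '' }.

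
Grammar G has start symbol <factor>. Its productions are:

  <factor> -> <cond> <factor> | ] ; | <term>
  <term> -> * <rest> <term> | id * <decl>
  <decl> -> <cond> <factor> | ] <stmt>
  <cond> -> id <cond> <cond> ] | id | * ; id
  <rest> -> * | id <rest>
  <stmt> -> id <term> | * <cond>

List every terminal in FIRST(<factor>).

{ *, ], id }

From <factor> -> <cond> <factor>: add FIRST(<cond>) = { *, id }.
<factor> -> ] ; contributes {]}.
From <factor> -> <term>: add FIRST(<term>) = { *, id }.
Union: FIRST(<factor>) = { *, ], id }.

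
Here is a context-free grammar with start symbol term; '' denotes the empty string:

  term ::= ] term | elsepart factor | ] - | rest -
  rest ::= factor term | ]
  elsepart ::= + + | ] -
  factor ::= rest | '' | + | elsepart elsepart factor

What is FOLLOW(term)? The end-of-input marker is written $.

{ $, +, -, ] }

term is the start symbol, so $ ∈ FOLLOW(term).
In term ::= ] term: term is at the end, add FOLLOW(term) = { $, +, -, ] }.
In rest ::= factor term: term is at the end, add FOLLOW(rest) = { $, +, -, ] }.
Union: FOLLOW(term) = { $, +, -, ] }.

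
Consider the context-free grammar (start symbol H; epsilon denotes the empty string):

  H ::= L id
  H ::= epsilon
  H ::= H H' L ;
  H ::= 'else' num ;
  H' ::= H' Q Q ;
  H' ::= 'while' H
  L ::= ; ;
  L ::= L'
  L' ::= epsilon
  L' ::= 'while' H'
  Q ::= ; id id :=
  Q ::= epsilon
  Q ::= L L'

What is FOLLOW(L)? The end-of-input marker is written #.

In H ::= L id: add FIRST(id) = { id }.
In H ::= H H' L ;: add FIRST(;) = { ; }.
In Q ::= L L': add FIRST(L')\{epsilon} = { 'while' }.
  Since L' is nullable, also add FOLLOW(Q) = { 'while', ; }.
Union: FOLLOW(L) = { 'while', ;, id }.

{ 'while', ;, id }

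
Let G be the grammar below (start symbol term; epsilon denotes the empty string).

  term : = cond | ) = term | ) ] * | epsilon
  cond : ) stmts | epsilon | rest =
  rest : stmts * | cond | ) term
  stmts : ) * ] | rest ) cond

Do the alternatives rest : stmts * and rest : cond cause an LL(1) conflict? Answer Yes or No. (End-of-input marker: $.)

Yes

FIRST(stmts *) = { ), = } and FIRST(cond) = { ), =, epsilon }.
Both contain ), so the two alternatives are not disjoint — LL(1) conflict.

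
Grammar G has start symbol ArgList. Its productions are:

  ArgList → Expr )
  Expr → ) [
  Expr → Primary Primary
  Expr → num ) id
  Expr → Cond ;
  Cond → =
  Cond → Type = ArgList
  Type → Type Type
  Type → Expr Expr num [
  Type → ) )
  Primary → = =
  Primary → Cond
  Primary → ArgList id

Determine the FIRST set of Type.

{ ), =, num }

From Type → Type Type: add FIRST(Type) = { ), =, num }.
From Type → Expr Expr num [: add FIRST(Expr) = { ), =, num }.
Type → ) ) contributes {)}.
Union: FIRST(Type) = { ), =, num }.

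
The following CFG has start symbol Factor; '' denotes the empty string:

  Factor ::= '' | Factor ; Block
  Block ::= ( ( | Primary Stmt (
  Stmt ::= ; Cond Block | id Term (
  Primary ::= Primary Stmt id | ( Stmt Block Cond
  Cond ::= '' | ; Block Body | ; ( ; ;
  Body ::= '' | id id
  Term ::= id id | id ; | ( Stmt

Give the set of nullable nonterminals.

{ Body, Cond, Factor }

Directly nullable (have an ''-production): Factor, Cond, Body.
No other nonterminal has a production whose RHS symbols are all nullable.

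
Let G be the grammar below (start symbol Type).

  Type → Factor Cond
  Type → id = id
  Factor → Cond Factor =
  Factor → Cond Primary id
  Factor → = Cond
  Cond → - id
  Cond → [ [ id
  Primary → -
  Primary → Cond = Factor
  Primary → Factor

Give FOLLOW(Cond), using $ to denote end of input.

In Type → Factor Cond: Cond is at the end, add FOLLOW(Type) = { $ }.
In Factor → Cond Factor =: add FIRST(Factor =) = { -, =, [ }.
In Factor → Cond Primary id: add FIRST(Primary id) = { -, =, [ }.
In Factor → = Cond: Cond is at the end, add FOLLOW(Factor) = { -, =, [, id }.
In Primary → Cond = Factor: add FIRST(= Factor) = { = }.
Union: FOLLOW(Cond) = { $, -, =, [, id }.

{ $, -, =, [, id }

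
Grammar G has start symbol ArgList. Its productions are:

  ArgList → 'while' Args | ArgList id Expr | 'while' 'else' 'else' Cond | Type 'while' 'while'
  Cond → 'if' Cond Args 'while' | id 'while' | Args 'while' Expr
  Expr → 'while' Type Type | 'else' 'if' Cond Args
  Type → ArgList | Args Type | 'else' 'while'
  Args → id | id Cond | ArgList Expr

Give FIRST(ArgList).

{ 'else', 'while', id }

ArgList → 'while' Args contributes {'while'}.
From ArgList → ArgList id Expr: add FIRST(ArgList) = { 'else', 'while', id }.
ArgList → 'while' 'else' 'else' Cond contributes {'while'}.
From ArgList → Type 'while' 'while': add FIRST(Type) = { 'else', 'while', id }.
Union: FIRST(ArgList) = { 'else', 'while', id }.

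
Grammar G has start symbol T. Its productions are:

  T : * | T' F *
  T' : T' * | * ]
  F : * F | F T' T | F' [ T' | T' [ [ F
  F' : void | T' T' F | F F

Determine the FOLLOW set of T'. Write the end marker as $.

{ *, [, void }

In T : T' F *: add FIRST(F *) = { *, void }.
In T' : T' *: add FIRST(*) = { * }.
In F : F T' T: add FIRST(T) = { * }.
In F : F' [ T': T' is at the end, add FOLLOW(F) = { *, [, void }.
In F : T' [ [ F: add FIRST([ [ F) = { [ }.
In F' : T' T' F: add FIRST(T' F) = { * }.
In F' : T' T' F: add FIRST(F) = { *, void }.
Union: FOLLOW(T') = { *, [, void }.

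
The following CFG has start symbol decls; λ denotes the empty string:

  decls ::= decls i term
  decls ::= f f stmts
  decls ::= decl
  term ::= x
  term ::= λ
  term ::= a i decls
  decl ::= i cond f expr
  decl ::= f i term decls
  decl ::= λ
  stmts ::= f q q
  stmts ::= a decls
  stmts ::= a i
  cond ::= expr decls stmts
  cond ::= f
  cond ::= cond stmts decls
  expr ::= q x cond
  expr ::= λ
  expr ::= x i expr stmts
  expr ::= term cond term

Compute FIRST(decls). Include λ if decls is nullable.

{ f, i, λ }

From decls ::= decls i term: decls nullable, take FIRST(decls) ∪ {i} = { f, i }.
decls ::= f f stmts contributes {f}.
From decls ::= decl: add FIRST(decl) = { f, i, λ } (including λ since decl is nullable).
Union: FIRST(decls) = { f, i, λ }.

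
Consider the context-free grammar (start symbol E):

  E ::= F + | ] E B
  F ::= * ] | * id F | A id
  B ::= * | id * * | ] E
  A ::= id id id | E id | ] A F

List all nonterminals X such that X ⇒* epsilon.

{ } (none)

No nonterminal has an empty production or an RHS whose symbols are all nullable.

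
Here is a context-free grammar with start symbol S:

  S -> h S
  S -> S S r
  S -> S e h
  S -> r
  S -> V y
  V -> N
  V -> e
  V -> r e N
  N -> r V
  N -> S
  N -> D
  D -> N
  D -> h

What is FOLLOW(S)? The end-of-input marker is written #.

S is the start symbol, so # ∈ FOLLOW(S).
In S -> h S: S is at the end, add FOLLOW(S) = { #, e, h, r, y }.
In S -> S S r: add FIRST(S r) = { e, h, r }.
In S -> S S r: add FIRST(r) = { r }.
In S -> S e h: add FIRST(e h) = { e }.
In N -> S: S is at the end, add FOLLOW(N) = { y }.
Union: FOLLOW(S) = { #, e, h, r, y }.

{ #, e, h, r, y }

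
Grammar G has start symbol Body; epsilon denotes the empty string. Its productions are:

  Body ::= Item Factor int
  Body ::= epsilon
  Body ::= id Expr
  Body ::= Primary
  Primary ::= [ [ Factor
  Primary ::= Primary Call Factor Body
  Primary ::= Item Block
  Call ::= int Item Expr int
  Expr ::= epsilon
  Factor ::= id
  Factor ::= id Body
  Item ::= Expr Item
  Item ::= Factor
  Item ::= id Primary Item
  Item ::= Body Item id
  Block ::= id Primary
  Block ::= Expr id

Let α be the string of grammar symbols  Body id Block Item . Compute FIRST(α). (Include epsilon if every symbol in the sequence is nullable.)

Add FIRST(Body)\{epsilon} = { [, id }; Body is nullable, continue.
id is a terminal; add {id} and stop.

{ [, id }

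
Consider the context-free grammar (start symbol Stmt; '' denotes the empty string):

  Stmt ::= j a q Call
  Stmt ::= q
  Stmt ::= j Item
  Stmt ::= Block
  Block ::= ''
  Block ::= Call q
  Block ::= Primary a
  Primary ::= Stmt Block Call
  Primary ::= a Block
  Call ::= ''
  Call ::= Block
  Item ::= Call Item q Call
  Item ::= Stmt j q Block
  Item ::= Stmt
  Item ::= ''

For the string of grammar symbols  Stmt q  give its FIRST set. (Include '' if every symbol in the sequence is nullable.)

{ a, j, q }

Add FIRST(Stmt)\{''} = { a, j, q }; Stmt is nullable, continue.
q is a terminal; add {q} and stop.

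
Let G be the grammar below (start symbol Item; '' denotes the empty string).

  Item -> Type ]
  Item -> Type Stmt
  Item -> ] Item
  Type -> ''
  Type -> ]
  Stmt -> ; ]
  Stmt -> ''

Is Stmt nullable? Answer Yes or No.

Stmt has an ''-production, so Stmt ⇒ ''.

Yes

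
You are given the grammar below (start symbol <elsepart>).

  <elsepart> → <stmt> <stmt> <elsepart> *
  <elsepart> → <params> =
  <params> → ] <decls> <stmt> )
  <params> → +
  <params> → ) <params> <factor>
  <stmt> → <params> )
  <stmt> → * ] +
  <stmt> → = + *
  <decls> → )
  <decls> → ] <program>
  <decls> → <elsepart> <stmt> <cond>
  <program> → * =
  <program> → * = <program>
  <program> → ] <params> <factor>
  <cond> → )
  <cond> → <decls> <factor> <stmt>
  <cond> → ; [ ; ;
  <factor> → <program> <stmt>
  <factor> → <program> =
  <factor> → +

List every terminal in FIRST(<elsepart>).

{ ), *, +, =, ] }

From <elsepart> → <stmt> <stmt> <elsepart> *: add FIRST(<stmt>) = { ), *, +, =, ] }.
From <elsepart> → <params> =: add FIRST(<params>) = { ), +, ] }.
Union: FIRST(<elsepart>) = { ), *, +, =, ] }.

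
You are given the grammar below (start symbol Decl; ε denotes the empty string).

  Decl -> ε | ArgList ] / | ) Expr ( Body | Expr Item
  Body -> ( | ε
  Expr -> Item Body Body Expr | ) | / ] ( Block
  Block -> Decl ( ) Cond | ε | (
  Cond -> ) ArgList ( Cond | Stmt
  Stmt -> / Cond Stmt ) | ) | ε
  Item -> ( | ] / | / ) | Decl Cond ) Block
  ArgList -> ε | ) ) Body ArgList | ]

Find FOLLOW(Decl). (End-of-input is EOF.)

Decl is the start symbol, so EOF ∈ FOLLOW(Decl).
In Block -> Decl ( ) Cond: add FIRST(( ) Cond) = { ( }.
In Item -> Decl Cond ) Block: add FIRST(Cond ) Block) = { ), / }.
Union: FOLLOW(Decl) = { EOF, (, ), / }.

{ EOF, (, ), / }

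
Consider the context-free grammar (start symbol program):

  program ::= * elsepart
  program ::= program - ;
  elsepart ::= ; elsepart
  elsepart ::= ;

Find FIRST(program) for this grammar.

{ * }

program ::= * elsepart contributes {*}.
From program ::= program - ;: add FIRST(program) = { * }.
Union: FIRST(program) = { * }.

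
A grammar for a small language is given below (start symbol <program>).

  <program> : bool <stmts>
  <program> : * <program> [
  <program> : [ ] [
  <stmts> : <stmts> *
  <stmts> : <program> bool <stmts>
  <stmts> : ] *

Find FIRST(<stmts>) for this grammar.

From <stmts> : <stmts> *: add FIRST(<stmts>) = { *, [, ], bool }.
From <stmts> : <program> bool <stmts>: add FIRST(<program>) = { *, [, bool }.
<stmts> : ] * contributes {]}.
Union: FIRST(<stmts>) = { *, [, ], bool }.

{ *, [, ], bool }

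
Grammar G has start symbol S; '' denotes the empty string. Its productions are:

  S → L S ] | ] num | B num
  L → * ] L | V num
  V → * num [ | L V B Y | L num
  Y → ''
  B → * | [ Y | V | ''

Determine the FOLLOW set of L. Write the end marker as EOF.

{ *, [, ], num }

In S → L S ]: add FIRST(S ]) = { *, [, ], num }.
In L → * ] L: L is at the end, add FOLLOW(L) = { *, [, ], num }.
In V → L V B Y: add FIRST(V B Y) = { * }.
In V → L num: add FIRST(num) = { num }.
Union: FOLLOW(L) = { *, [, ], num }.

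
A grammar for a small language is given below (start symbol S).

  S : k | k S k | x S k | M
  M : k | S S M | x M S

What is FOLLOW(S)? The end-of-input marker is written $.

S is the start symbol, so $ ∈ FOLLOW(S).
In S : k S k: add FIRST(k) = { k }.
In S : x S k: add FIRST(k) = { k }.
In M : S S M: add FIRST(S M) = { k, x }.
In M : S S M: add FIRST(M) = { k, x }.
In M : x M S: S is at the end, add FOLLOW(M) = { $, k, x }.
Union: FOLLOW(S) = { $, k, x }.

{ $, k, x }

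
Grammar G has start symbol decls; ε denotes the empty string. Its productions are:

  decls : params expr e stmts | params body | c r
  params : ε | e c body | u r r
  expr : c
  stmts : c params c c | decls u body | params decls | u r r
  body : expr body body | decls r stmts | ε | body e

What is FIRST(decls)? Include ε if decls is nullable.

From decls : params expr e stmts: params nullable, take FIRST(params) ∪ FIRST(expr) = { c, e, u }.
From decls : params body: params, body nullable, take FIRST(params) ∪ FIRST(body) = { c, e, r, u }; also ε since the whole RHS is nullable.
decls : c r contributes {c}.
Union: FIRST(decls) = { c, e, r, u, ε }.

{ c, e, r, u, ε }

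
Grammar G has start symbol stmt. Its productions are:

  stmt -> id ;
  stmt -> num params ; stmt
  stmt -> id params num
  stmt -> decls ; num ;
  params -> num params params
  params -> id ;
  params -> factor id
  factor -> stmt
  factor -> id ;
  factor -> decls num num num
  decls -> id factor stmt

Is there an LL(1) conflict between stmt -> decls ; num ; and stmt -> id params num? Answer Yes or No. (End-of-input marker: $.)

FIRST(decls ; num ;) = { id } and FIRST(id params num) = { id }.
Both contain id, so the two alternatives are not disjoint — LL(1) conflict.

Yes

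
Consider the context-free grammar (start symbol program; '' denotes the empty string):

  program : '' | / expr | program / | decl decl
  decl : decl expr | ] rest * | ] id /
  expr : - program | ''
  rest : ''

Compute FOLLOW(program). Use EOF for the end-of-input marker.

program is the start symbol, so EOF ∈ FOLLOW(program).
In program : program /: add FIRST(/) = { / }.
In expr : - program: program is at the end, add FOLLOW(expr) = { EOF, -, /, ] }.
Union: FOLLOW(program) = { EOF, -, /, ] }.

{ EOF, -, /, ] }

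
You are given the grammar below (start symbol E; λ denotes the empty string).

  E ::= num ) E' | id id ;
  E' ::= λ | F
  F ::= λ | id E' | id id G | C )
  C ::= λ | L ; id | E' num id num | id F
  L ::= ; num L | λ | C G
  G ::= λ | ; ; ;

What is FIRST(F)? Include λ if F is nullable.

F ::= λ contributes λ.
F ::= id E' contributes {id}.
F ::= id id G contributes {id}.
From F ::= C ): C nullable, take FIRST(C) ∪ {)} = { ), ;, id, num }.
Union: FIRST(F) = { ), ;, id, num, λ }.

{ ), ;, id, num, λ }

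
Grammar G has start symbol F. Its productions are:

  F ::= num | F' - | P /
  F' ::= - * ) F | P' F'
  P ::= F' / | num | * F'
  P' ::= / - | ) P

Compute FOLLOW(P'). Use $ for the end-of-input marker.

In F' ::= P' F': add FIRST(F') = { ), -, / }.
Union: FOLLOW(P') = { ), -, / }.

{ ), -, / }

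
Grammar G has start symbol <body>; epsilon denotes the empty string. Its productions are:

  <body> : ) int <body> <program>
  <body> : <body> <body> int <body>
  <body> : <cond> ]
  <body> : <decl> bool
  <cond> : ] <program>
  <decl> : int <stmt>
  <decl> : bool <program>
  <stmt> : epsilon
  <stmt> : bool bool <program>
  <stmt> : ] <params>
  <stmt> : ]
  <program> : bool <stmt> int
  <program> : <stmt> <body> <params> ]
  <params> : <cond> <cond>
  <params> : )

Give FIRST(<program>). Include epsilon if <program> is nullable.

<program> : bool <stmt> int contributes {bool}.
From <program> : <stmt> <body> <params> ]: <stmt> nullable, take FIRST(<stmt>) ∪ FIRST(<body>) = { ), ], bool, int }.
Union: FIRST(<program>) = { ), ], bool, int }.

{ ), ], bool, int }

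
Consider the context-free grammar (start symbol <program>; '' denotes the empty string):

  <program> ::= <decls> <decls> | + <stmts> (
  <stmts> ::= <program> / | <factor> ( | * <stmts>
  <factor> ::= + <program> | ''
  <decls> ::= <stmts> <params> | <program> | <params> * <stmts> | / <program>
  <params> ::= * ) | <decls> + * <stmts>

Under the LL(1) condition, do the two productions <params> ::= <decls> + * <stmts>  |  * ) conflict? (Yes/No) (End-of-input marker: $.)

Yes

FIRST(<decls> + * <stmts>) = { (, *, +, / } and FIRST(* )) = { * }.
Both contain *, so the two alternatives are not disjoint — LL(1) conflict.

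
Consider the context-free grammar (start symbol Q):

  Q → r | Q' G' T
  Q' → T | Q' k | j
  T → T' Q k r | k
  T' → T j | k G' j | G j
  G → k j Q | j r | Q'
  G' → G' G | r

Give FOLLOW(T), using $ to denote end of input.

In Q → Q' G' T: T is at the end, add FOLLOW(Q) = { $, j, k }.
In Q' → T: T is at the end, add FOLLOW(Q') = { j, k, r }.
In T' → T j: add FIRST(j) = { j }.
Union: FOLLOW(T) = { $, j, k, r }.

{ $, j, k, r }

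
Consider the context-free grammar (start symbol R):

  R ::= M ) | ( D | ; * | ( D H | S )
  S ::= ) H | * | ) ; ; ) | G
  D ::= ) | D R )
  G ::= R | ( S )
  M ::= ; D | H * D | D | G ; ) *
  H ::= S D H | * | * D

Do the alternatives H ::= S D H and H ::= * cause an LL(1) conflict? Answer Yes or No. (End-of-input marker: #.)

FIRST(S D H) = { (, ), *, ; } and FIRST(*) = { * }.
Both contain *, so the two alternatives are not disjoint — LL(1) conflict.

Yes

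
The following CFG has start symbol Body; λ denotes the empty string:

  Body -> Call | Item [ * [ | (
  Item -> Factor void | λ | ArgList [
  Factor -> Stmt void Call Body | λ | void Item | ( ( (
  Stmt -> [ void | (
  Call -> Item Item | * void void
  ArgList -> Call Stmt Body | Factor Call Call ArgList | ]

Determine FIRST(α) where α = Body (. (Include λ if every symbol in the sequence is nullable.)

Add FIRST(Body)\{λ} = { (, *, [, ], void }; Body is nullable, continue.
( is a terminal; add {(} and stop.

{ (, *, [, ], void }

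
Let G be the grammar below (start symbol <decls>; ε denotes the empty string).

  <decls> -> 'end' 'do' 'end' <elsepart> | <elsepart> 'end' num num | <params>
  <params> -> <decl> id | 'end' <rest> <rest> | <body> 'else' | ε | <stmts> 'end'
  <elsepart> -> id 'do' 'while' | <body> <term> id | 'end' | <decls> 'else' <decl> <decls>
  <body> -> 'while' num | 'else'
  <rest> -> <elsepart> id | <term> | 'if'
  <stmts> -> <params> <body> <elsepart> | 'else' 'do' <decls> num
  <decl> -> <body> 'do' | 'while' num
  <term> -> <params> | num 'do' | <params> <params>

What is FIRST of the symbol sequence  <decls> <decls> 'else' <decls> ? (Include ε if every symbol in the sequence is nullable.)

{ 'else', 'end', 'while', id }

Add FIRST(<decls>)\{ε} = { 'else', 'end', 'while', id }; <decls> is nullable, continue.
Add FIRST(<decls>)\{ε} = { 'else', 'end', 'while', id }; <decls> is nullable, continue.
'else' is a terminal; add {'else'} and stop.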